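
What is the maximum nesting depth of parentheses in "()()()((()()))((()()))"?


Input: "()()()((()()))((()()))"
Tracking depth:
  Position 0 '(': depth becomes 1
  Position 1 ')': depth becomes 0
  Position 2 '(': depth becomes 1
  Position 3 ')': depth becomes 0
  Position 4 '(': depth becomes 1
  Position 5 ')': depth becomes 0
  Position 6 '(': depth becomes 1
  Position 7 '(': depth becomes 2
  Position 8 '(': depth becomes 3
  Position 9 ')': depth becomes 2
  Position 10 '(': depth becomes 3
  Position 11 ')': depth becomes 2
  Position 12 ')': depth becomes 1
  Position 13 ')': depth becomes 0
  Position 14 '(': depth becomes 1
  Position 15 '(': depth becomes 2
  Position 16 '(': depth becomes 3
  Position 17 ')': depth becomes 2
  Position 18 '(': depth becomes 3
  Position 19 ')': depth becomes 2
  Position 20 ')': depth becomes 1
  Position 21 ')': depth becomes 0
Maximum depth reached: 3

3


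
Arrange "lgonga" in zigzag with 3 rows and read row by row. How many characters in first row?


Zigzag "lgonga" into 3 rows:
Placing characters:
  'l' => row 0
  'g' => row 1
  'o' => row 2
  'n' => row 1
  'g' => row 0
  'a' => row 1
Rows:
  Row 0: "lg"
  Row 1: "gna"
  Row 2: "o"
First row length: 2

2


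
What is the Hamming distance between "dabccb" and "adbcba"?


Comparing "dabccb" and "adbcba" position by position:
  Position 0: 'd' vs 'a' => differ
  Position 1: 'a' vs 'd' => differ
  Position 2: 'b' vs 'b' => same
  Position 3: 'c' vs 'c' => same
  Position 4: 'c' vs 'b' => differ
  Position 5: 'b' vs 'a' => differ
Total differences (Hamming distance): 4

4


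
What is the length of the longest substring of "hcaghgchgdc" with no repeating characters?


Input: "hcaghgchgdc"
Sliding window (track last position of each char):
  Position 0 ('h'): window [0,0] length 1 -- new best
  Position 1 ('c'): window [0,1] length 2 -- new best
  Position 2 ('a'): window [0,2] length 3 -- new best
  Position 3 ('g'): window [0,3] length 4 -- new best
  Position 4 ('h'): repeat (last at 0), move window start to 1
  Position 4 ('h'): window [1,4] length 4
  Position 5 ('g'): repeat (last at 3), move window start to 4
  Position 5 ('g'): window [4,5] length 2
  Position 6 ('c'): window [4,6] length 3
  Position 7 ('h'): repeat (last at 4), move window start to 5
  Position 7 ('h'): window [5,7] length 3
  Position 8 ('g'): repeat (last at 5), move window start to 6
  Position 8 ('g'): window [6,8] length 3
  Position 9 ('d'): window [6,9] length 4
  Position 10 ('c'): repeat (last at 6), move window start to 7
  Position 10 ('c'): window [7,10] length 4
Longest substring with no repeats: "hcag" with length 4

4


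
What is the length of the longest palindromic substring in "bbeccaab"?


Input: "bbeccaab"
Checking substrings for palindromes:
  [0:2] "bb" (len 2) => palindrome
  [3:5] "cc" (len 2) => palindrome
  [5:7] "aa" (len 2) => palindrome
Longest palindromic substring: "bb" with length 2

2


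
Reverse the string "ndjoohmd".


Input: ndjoohmd
Reading characters right to left:
  Position 7: 'd'
  Position 6: 'm'
  Position 5: 'h'
  Position 4: 'o'
  Position 3: 'o'
  Position 2: 'j'
  Position 1: 'd'
  Position 0: 'n'
Reversed: dmhoojdn

dmhoojdn


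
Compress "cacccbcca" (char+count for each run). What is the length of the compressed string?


Input: cacccbcca
Runs:
  'c' x 1 => "c1"
  'a' x 1 => "a1"
  'c' x 3 => "c3"
  'b' x 1 => "b1"
  'c' x 2 => "c2"
  'a' x 1 => "a1"
Compressed: "c1a1c3b1c2a1"
Compressed length: 12

12


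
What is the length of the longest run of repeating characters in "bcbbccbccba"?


Input: "bcbbccbccba"
Scanning for longest run:
  Position 1 ('c'): new char, reset run to 1
  Position 2 ('b'): new char, reset run to 1
  Position 3 ('b'): continues run of 'b', length=2
  Position 4 ('c'): new char, reset run to 1
  Position 5 ('c'): continues run of 'c', length=2
  Position 6 ('b'): new char, reset run to 1
  Position 7 ('c'): new char, reset run to 1
  Position 8 ('c'): continues run of 'c', length=2
  Position 9 ('b'): new char, reset run to 1
  Position 10 ('a'): new char, reset run to 1
Longest run: 'b' with length 2

2


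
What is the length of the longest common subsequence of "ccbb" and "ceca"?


LCS of "ccbb" and "ceca"
DP table:
           c    e    c    a
      0    0    0    0    0
  c   0    1    1    1    1
  c   0    1    1    2    2
  b   0    1    1    2    2
  b   0    1    1    2    2
LCS length = dp[4][4] = 2

2


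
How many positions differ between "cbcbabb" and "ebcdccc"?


Comparing "cbcbabb" and "ebcdccc" position by position:
  Position 0: 'c' vs 'e' => DIFFER
  Position 1: 'b' vs 'b' => same
  Position 2: 'c' vs 'c' => same
  Position 3: 'b' vs 'd' => DIFFER
  Position 4: 'a' vs 'c' => DIFFER
  Position 5: 'b' vs 'c' => DIFFER
  Position 6: 'b' vs 'c' => DIFFER
Positions that differ: 5

5


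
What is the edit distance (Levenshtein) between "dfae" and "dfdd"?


Computing edit distance: "dfae" -> "dfdd"
DP table:
           d    f    d    d
      0    1    2    3    4
  d   1    0    1    2    3
  f   2    1    0    1    2
  a   3    2    1    1    2
  e   4    3    2    2    2
Edit distance = dp[4][4] = 2

2


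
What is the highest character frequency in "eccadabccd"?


Input: eccadabccd
Character counts:
  'a': 2
  'b': 1
  'c': 4
  'd': 2
  'e': 1
Maximum frequency: 4

4


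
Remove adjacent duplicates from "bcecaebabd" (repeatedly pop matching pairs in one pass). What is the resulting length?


Input: bcecaebabd
Stack-based adjacent duplicate removal:
  Read 'b': push. Stack: b
  Read 'c': push. Stack: bc
  Read 'e': push. Stack: bce
  Read 'c': push. Stack: bcec
  Read 'a': push. Stack: bceca
  Read 'e': push. Stack: bcecae
  Read 'b': push. Stack: bcecaeb
  Read 'a': push. Stack: bcecaeba
  Read 'b': push. Stack: bcecaebab
  Read 'd': push. Stack: bcecaebabd
Final stack: "bcecaebabd" (length 10)

10


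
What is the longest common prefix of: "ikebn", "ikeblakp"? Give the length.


Words: ikebn, ikeblakp
  Position 0: all 'i' => match
  Position 1: all 'k' => match
  Position 2: all 'e' => match
  Position 3: all 'b' => match
  Position 4: ('n', 'l') => mismatch, stop
LCP = "ikeb" (length 4)

4


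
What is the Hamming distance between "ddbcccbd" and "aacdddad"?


Comparing "ddbcccbd" and "aacdddad" position by position:
  Position 0: 'd' vs 'a' => differ
  Position 1: 'd' vs 'a' => differ
  Position 2: 'b' vs 'c' => differ
  Position 3: 'c' vs 'd' => differ
  Position 4: 'c' vs 'd' => differ
  Position 5: 'c' vs 'd' => differ
  Position 6: 'b' vs 'a' => differ
  Position 7: 'd' vs 'd' => same
Total differences (Hamming distance): 7

7


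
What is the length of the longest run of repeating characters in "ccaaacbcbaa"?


Input: "ccaaacbcbaa"
Scanning for longest run:
  Position 1 ('c'): continues run of 'c', length=2
  Position 2 ('a'): new char, reset run to 1
  Position 3 ('a'): continues run of 'a', length=2
  Position 4 ('a'): continues run of 'a', length=3
  Position 5 ('c'): new char, reset run to 1
  Position 6 ('b'): new char, reset run to 1
  Position 7 ('c'): new char, reset run to 1
  Position 8 ('b'): new char, reset run to 1
  Position 9 ('a'): new char, reset run to 1
  Position 10 ('a'): continues run of 'a', length=2
Longest run: 'a' with length 3

3


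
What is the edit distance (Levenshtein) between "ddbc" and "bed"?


Computing edit distance: "ddbc" -> "bed"
DP table:
           b    e    d
      0    1    2    3
  d   1    1    2    2
  d   2    2    2    2
  b   3    2    3    3
  c   4    3    3    4
Edit distance = dp[4][3] = 4

4


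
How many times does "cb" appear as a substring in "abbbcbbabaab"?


Searching for "cb" in "abbbcbbabaab"
Scanning each position:
  Position 0: "ab" => no
  Position 1: "bb" => no
  Position 2: "bb" => no
  Position 3: "bc" => no
  Position 4: "cb" => MATCH
  Position 5: "bb" => no
  Position 6: "ba" => no
  Position 7: "ab" => no
  Position 8: "ba" => no
  Position 9: "aa" => no
  Position 10: "ab" => no
Total occurrences: 1

1


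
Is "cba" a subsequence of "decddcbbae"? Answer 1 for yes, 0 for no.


Check if "cba" is a subsequence of "decddcbbae"
Greedy scan:
  Position 0 ('d'): no match needed
  Position 1 ('e'): no match needed
  Position 2 ('c'): matches sub[0] = 'c'
  Position 3 ('d'): no match needed
  Position 4 ('d'): no match needed
  Position 5 ('c'): no match needed
  Position 6 ('b'): matches sub[1] = 'b'
  Position 7 ('b'): no match needed
  Position 8 ('a'): matches sub[2] = 'a'
  Position 9 ('e'): no match needed
All 3 characters matched => is a subsequence

1


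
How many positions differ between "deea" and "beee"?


Comparing "deea" and "beee" position by position:
  Position 0: 'd' vs 'b' => DIFFER
  Position 1: 'e' vs 'e' => same
  Position 2: 'e' vs 'e' => same
  Position 3: 'a' vs 'e' => DIFFER
Positions that differ: 2

2


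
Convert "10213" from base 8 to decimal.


Input: "10213" in base 8
Positional expansion:
  Digit '1' (value 1) x 8^4 = 4096
  Digit '0' (value 0) x 8^3 = 0
  Digit '2' (value 2) x 8^2 = 128
  Digit '1' (value 1) x 8^1 = 8
  Digit '3' (value 3) x 8^0 = 3
Sum = 4235

4235


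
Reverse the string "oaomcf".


Input: oaomcf
Reading characters right to left:
  Position 5: 'f'
  Position 4: 'c'
  Position 3: 'm'
  Position 2: 'o'
  Position 1: 'a'
  Position 0: 'o'
Reversed: fcmoao

fcmoao


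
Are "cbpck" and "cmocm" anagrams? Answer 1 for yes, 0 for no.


Strings: "cbpck", "cmocm"
Sorted first:  bcckp
Sorted second: ccmmo
Differ at position 0: 'b' vs 'c' => not anagrams

0


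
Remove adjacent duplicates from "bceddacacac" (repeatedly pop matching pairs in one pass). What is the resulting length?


Input: bceddacacac
Stack-based adjacent duplicate removal:
  Read 'b': push. Stack: b
  Read 'c': push. Stack: bc
  Read 'e': push. Stack: bce
  Read 'd': push. Stack: bced
  Read 'd': matches stack top 'd' => pop. Stack: bce
  Read 'a': push. Stack: bcea
  Read 'c': push. Stack: bceac
  Read 'a': push. Stack: bceaca
  Read 'c': push. Stack: bceacac
  Read 'a': push. Stack: bceacaca
  Read 'c': push. Stack: bceacacac
Final stack: "bceacacac" (length 9)

9


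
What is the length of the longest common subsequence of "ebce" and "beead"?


LCS of "ebce" and "beead"
DP table:
           b    e    e    a    d
      0    0    0    0    0    0
  e   0    0    1    1    1    1
  b   0    1    1    1    1    1
  c   0    1    1    1    1    1
  e   0    1    2    2    2    2
LCS length = dp[4][5] = 2

2


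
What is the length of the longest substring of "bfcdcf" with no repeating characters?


Input: "bfcdcf"
Sliding window (track last position of each char):
  Position 0 ('b'): window [0,0] length 1 -- new best
  Position 1 ('f'): window [0,1] length 2 -- new best
  Position 2 ('c'): window [0,2] length 3 -- new best
  Position 3 ('d'): window [0,3] length 4 -- new best
  Position 4 ('c'): repeat (last at 2), move window start to 3
  Position 4 ('c'): window [3,4] length 2
  Position 5 ('f'): window [3,5] length 3
Longest substring with no repeats: "bfcd" with length 4

4


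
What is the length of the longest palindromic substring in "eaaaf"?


Input: "eaaaf"
Checking substrings for palindromes:
  [1:4] "aaa" (len 3) => palindrome
  [1:3] "aa" (len 2) => palindrome
  [2:4] "aa" (len 2) => palindrome
Longest palindromic substring: "aaa" with length 3

3


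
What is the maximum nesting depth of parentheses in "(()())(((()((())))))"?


Input: "(()())(((()((())))))"
Tracking depth:
  Position 0 '(': depth becomes 1
  Position 1 '(': depth becomes 2
  Position 2 ')': depth becomes 1
  Position 3 '(': depth becomes 2
  Position 4 ')': depth becomes 1
  Position 5 ')': depth becomes 0
  Position 6 '(': depth becomes 1
  Position 7 '(': depth becomes 2
  Position 8 '(': depth becomes 3
  Position 9 '(': depth becomes 4
  Position 10 ')': depth becomes 3
  Position 11 '(': depth becomes 4
  Position 12 '(': depth becomes 5
  Position 13 '(': depth becomes 6
  Position 14 ')': depth becomes 5
  Position 15 ')': depth becomes 4
  Position 16 ')': depth becomes 3
  Position 17 ')': depth becomes 2
  Position 18 ')': depth becomes 1
  Position 19 ')': depth becomes 0
Maximum depth reached: 6

6


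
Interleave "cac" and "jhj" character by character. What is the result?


Interleaving "cac" and "jhj":
  Position 0: 'c' from first, 'j' from second => "cj"
  Position 1: 'a' from first, 'h' from second => "ah"
  Position 2: 'c' from first, 'j' from second => "cj"
Result: cjahcj

cjahcj


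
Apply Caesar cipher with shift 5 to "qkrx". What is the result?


Caesar cipher: shift "qkrx" by 5
  'q' (pos 16) + 5 = pos 21 = 'v'
  'k' (pos 10) + 5 = pos 15 = 'p'
  'r' (pos 17) + 5 = pos 22 = 'w'
  'x' (pos 23) + 5 = pos 2 = 'c'
Result: vpwc

vpwc


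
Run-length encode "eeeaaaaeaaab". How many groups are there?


Input: eeeaaaaeaaab
Scanning for consecutive runs:
  Group 1: 'e' x 3 (positions 0-2)
  Group 2: 'a' x 4 (positions 3-6)
  Group 3: 'e' x 1 (positions 7-7)
  Group 4: 'a' x 3 (positions 8-10)
  Group 5: 'b' x 1 (positions 11-11)
Total groups: 5

5


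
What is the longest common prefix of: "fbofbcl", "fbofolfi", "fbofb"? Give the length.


Words: fbofbcl, fbofolfi, fbofb
  Position 0: all 'f' => match
  Position 1: all 'b' => match
  Position 2: all 'o' => match
  Position 3: all 'f' => match
  Position 4: ('b', 'o', 'b') => mismatch, stop
LCP = "fbof" (length 4)

4


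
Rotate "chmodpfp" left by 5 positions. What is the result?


Input: "chmodpfp", rotate left by 5
First 5 characters: "chmod"
Remaining characters: "pfp"
Concatenate remaining + first: "pfp" + "chmod" = "pfpchmod"

pfpchmod


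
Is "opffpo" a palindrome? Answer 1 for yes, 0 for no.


Input: opffpo
Reversed: opffpo
  Compare pos 0 ('o') with pos 5 ('o'): match
  Compare pos 1 ('p') with pos 4 ('p'): match
  Compare pos 2 ('f') with pos 3 ('f'): match
Result: palindrome

1


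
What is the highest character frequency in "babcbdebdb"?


Input: babcbdebdb
Character counts:
  'a': 1
  'b': 5
  'c': 1
  'd': 2
  'e': 1
Maximum frequency: 5

5


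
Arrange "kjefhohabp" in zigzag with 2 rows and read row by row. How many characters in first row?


Zigzag "kjefhohabp" into 2 rows:
Placing characters:
  'k' => row 0
  'j' => row 1
  'e' => row 0
  'f' => row 1
  'h' => row 0
  'o' => row 1
  'h' => row 0
  'a' => row 1
  'b' => row 0
  'p' => row 1
Rows:
  Row 0: "kehhb"
  Row 1: "jfoap"
First row length: 5

5


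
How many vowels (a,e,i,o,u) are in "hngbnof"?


Input: hngbnof
Checking each character:
  'h' at position 0: consonant
  'n' at position 1: consonant
  'g' at position 2: consonant
  'b' at position 3: consonant
  'n' at position 4: consonant
  'o' at position 5: vowel (running total: 1)
  'f' at position 6: consonant
Total vowels: 1

1


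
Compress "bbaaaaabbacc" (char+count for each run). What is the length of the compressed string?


Input: bbaaaaabbacc
Runs:
  'b' x 2 => "b2"
  'a' x 5 => "a5"
  'b' x 2 => "b2"
  'a' x 1 => "a1"
  'c' x 2 => "c2"
Compressed: "b2a5b2a1c2"
Compressed length: 10

10


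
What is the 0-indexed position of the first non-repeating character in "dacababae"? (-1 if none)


Input: dacababae
Character frequencies:
  'a': 4
  'b': 2
  'c': 1
  'd': 1
  'e': 1
Scanning left to right for freq == 1:
  Position 0 ('d'): unique! => answer = 0

0


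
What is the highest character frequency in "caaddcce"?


Input: caaddcce
Character counts:
  'a': 2
  'c': 3
  'd': 2
  'e': 1
Maximum frequency: 3

3


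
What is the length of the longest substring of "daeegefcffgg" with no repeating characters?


Input: "daeegefcffgg"
Sliding window (track last position of each char):
  Position 0 ('d'): window [0,0] length 1 -- new best
  Position 1 ('a'): window [0,1] length 2 -- new best
  Position 2 ('e'): window [0,2] length 3 -- new best
  Position 3 ('e'): repeat (last at 2), move window start to 3
  Position 3 ('e'): window [3,3] length 1
  Position 4 ('g'): window [3,4] length 2
  Position 5 ('e'): repeat (last at 3), move window start to 4
  Position 5 ('e'): window [4,5] length 2
  Position 6 ('f'): window [4,6] length 3
  Position 7 ('c'): window [4,7] length 4 -- new best
  Position 8 ('f'): repeat (last at 6), move window start to 7
  Position 8 ('f'): window [7,8] length 2
  Position 9 ('f'): repeat (last at 8), move window start to 9
  Position 9 ('f'): window [9,9] length 1
  Position 10 ('g'): window [9,10] length 2
  Position 11 ('g'): repeat (last at 10), move window start to 11
  Position 11 ('g'): window [11,11] length 1
Longest substring with no repeats: "gefc" with length 4

4


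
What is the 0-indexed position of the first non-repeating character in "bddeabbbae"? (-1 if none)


Input: bddeabbbae
Character frequencies:
  'a': 2
  'b': 4
  'd': 2
  'e': 2
Scanning left to right for freq == 1:
  Position 0 ('b'): freq=4, skip
  Position 1 ('d'): freq=2, skip
  Position 2 ('d'): freq=2, skip
  Position 3 ('e'): freq=2, skip
  Position 4 ('a'): freq=2, skip
  Position 5 ('b'): freq=4, skip
  Position 6 ('b'): freq=4, skip
  Position 7 ('b'): freq=4, skip
  Position 8 ('a'): freq=2, skip
  Position 9 ('e'): freq=2, skip
  No unique character found => answer = -1

-1


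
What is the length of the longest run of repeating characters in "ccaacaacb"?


Input: "ccaacaacb"
Scanning for longest run:
  Position 1 ('c'): continues run of 'c', length=2
  Position 2 ('a'): new char, reset run to 1
  Position 3 ('a'): continues run of 'a', length=2
  Position 4 ('c'): new char, reset run to 1
  Position 5 ('a'): new char, reset run to 1
  Position 6 ('a'): continues run of 'a', length=2
  Position 7 ('c'): new char, reset run to 1
  Position 8 ('b'): new char, reset run to 1
Longest run: 'c' with length 2

2


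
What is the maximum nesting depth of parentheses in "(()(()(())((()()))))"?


Input: "(()(()(())((()()))))"
Tracking depth:
  Position 0 '(': depth becomes 1
  Position 1 '(': depth becomes 2
  Position 2 ')': depth becomes 1
  Position 3 '(': depth becomes 2
  Position 4 '(': depth becomes 3
  Position 5 ')': depth becomes 2
  Position 6 '(': depth becomes 3
  Position 7 '(': depth becomes 4
  Position 8 ')': depth becomes 3
  Position 9 ')': depth becomes 2
  Position 10 '(': depth becomes 3
  Position 11 '(': depth becomes 4
  Position 12 '(': depth becomes 5
  Position 13 ')': depth becomes 4
  Position 14 '(': depth becomes 5
  Position 15 ')': depth becomes 4
  Position 16 ')': depth becomes 3
  Position 17 ')': depth becomes 2
  Position 18 ')': depth becomes 1
  Position 19 ')': depth becomes 0
Maximum depth reached: 5

5


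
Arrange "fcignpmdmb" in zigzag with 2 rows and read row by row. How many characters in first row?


Zigzag "fcignpmdmb" into 2 rows:
Placing characters:
  'f' => row 0
  'c' => row 1
  'i' => row 0
  'g' => row 1
  'n' => row 0
  'p' => row 1
  'm' => row 0
  'd' => row 1
  'm' => row 0
  'b' => row 1
Rows:
  Row 0: "finmm"
  Row 1: "cgpdb"
First row length: 5

5


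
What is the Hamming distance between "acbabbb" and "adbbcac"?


Comparing "acbabbb" and "adbbcac" position by position:
  Position 0: 'a' vs 'a' => same
  Position 1: 'c' vs 'd' => differ
  Position 2: 'b' vs 'b' => same
  Position 3: 'a' vs 'b' => differ
  Position 4: 'b' vs 'c' => differ
  Position 5: 'b' vs 'a' => differ
  Position 6: 'b' vs 'c' => differ
Total differences (Hamming distance): 5

5


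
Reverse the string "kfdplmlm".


Input: kfdplmlm
Reading characters right to left:
  Position 7: 'm'
  Position 6: 'l'
  Position 5: 'm'
  Position 4: 'l'
  Position 3: 'p'
  Position 2: 'd'
  Position 1: 'f'
  Position 0: 'k'
Reversed: mlmlpdfk

mlmlpdfk


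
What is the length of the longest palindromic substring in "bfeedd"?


Input: "bfeedd"
Checking substrings for palindromes:
  [2:4] "ee" (len 2) => palindrome
  [4:6] "dd" (len 2) => palindrome
Longest palindromic substring: "ee" with length 2

2


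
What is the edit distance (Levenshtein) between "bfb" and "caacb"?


Computing edit distance: "bfb" -> "caacb"
DP table:
           c    a    a    c    b
      0    1    2    3    4    5
  b   1    1    2    3    4    4
  f   2    2    2    3    4    5
  b   3    3    3    3    4    4
Edit distance = dp[3][5] = 4

4


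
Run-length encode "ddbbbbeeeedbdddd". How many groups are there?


Input: ddbbbbeeeedbdddd
Scanning for consecutive runs:
  Group 1: 'd' x 2 (positions 0-1)
  Group 2: 'b' x 4 (positions 2-5)
  Group 3: 'e' x 4 (positions 6-9)
  Group 4: 'd' x 1 (positions 10-10)
  Group 5: 'b' x 1 (positions 11-11)
  Group 6: 'd' x 4 (positions 12-15)
Total groups: 6

6


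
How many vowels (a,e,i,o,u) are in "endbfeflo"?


Input: endbfeflo
Checking each character:
  'e' at position 0: vowel (running total: 1)
  'n' at position 1: consonant
  'd' at position 2: consonant
  'b' at position 3: consonant
  'f' at position 4: consonant
  'e' at position 5: vowel (running total: 2)
  'f' at position 6: consonant
  'l' at position 7: consonant
  'o' at position 8: vowel (running total: 3)
Total vowels: 3

3


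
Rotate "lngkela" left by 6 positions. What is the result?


Input: "lngkela", rotate left by 6
First 6 characters: "lngkel"
Remaining characters: "a"
Concatenate remaining + first: "a" + "lngkel" = "alngkel"

alngkel


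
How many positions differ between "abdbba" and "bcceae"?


Comparing "abdbba" and "bcceae" position by position:
  Position 0: 'a' vs 'b' => DIFFER
  Position 1: 'b' vs 'c' => DIFFER
  Position 2: 'd' vs 'c' => DIFFER
  Position 3: 'b' vs 'e' => DIFFER
  Position 4: 'b' vs 'a' => DIFFER
  Position 5: 'a' vs 'e' => DIFFER
Positions that differ: 6

6


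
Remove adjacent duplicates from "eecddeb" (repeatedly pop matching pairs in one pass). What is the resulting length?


Input: eecddeb
Stack-based adjacent duplicate removal:
  Read 'e': push. Stack: e
  Read 'e': matches stack top 'e' => pop. Stack: (empty)
  Read 'c': push. Stack: c
  Read 'd': push. Stack: cd
  Read 'd': matches stack top 'd' => pop. Stack: c
  Read 'e': push. Stack: ce
  Read 'b': push. Stack: ceb
Final stack: "ceb" (length 3)

3


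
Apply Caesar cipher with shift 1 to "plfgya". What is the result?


Caesar cipher: shift "plfgya" by 1
  'p' (pos 15) + 1 = pos 16 = 'q'
  'l' (pos 11) + 1 = pos 12 = 'm'
  'f' (pos 5) + 1 = pos 6 = 'g'
  'g' (pos 6) + 1 = pos 7 = 'h'
  'y' (pos 24) + 1 = pos 25 = 'z'
  'a' (pos 0) + 1 = pos 1 = 'b'
Result: qmghzb

qmghzb


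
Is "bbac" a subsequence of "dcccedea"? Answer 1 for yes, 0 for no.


Check if "bbac" is a subsequence of "dcccedea"
Greedy scan:
  Position 0 ('d'): no match needed
  Position 1 ('c'): no match needed
  Position 2 ('c'): no match needed
  Position 3 ('c'): no match needed
  Position 4 ('e'): no match needed
  Position 5 ('d'): no match needed
  Position 6 ('e'): no match needed
  Position 7 ('a'): no match needed
Only matched 0/4 characters => not a subsequence

0


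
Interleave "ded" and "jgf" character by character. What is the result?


Interleaving "ded" and "jgf":
  Position 0: 'd' from first, 'j' from second => "dj"
  Position 1: 'e' from first, 'g' from second => "eg"
  Position 2: 'd' from first, 'f' from second => "df"
Result: djegdf

djegdf


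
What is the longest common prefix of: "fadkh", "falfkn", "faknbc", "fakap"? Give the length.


Words: fadkh, falfkn, faknbc, fakap
  Position 0: all 'f' => match
  Position 1: all 'a' => match
  Position 2: ('d', 'l', 'k', 'k') => mismatch, stop
LCP = "fa" (length 2)

2


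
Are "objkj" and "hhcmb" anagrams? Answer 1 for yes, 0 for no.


Strings: "objkj", "hhcmb"
Sorted first:  bjjko
Sorted second: bchhm
Differ at position 1: 'j' vs 'c' => not anagrams

0


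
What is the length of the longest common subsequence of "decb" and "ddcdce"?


LCS of "decb" and "ddcdce"
DP table:
           d    d    c    d    c    e
      0    0    0    0    0    0    0
  d   0    1    1    1    1    1    1
  e   0    1    1    1    1    1    2
  c   0    1    1    2    2    2    2
  b   0    1    1    2    2    2    2
LCS length = dp[4][6] = 2

2


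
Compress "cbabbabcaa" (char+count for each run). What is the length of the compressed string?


Input: cbabbabcaa
Runs:
  'c' x 1 => "c1"
  'b' x 1 => "b1"
  'a' x 1 => "a1"
  'b' x 2 => "b2"
  'a' x 1 => "a1"
  'b' x 1 => "b1"
  'c' x 1 => "c1"
  'a' x 2 => "a2"
Compressed: "c1b1a1b2a1b1c1a2"
Compressed length: 16

16


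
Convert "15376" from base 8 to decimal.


Input: "15376" in base 8
Positional expansion:
  Digit '1' (value 1) x 8^4 = 4096
  Digit '5' (value 5) x 8^3 = 2560
  Digit '3' (value 3) x 8^2 = 192
  Digit '7' (value 7) x 8^1 = 56
  Digit '6' (value 6) x 8^0 = 6
Sum = 6910

6910


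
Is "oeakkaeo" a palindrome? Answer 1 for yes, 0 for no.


Input: oeakkaeo
Reversed: oeakkaeo
  Compare pos 0 ('o') with pos 7 ('o'): match
  Compare pos 1 ('e') with pos 6 ('e'): match
  Compare pos 2 ('a') with pos 5 ('a'): match
  Compare pos 3 ('k') with pos 4 ('k'): match
Result: palindrome

1


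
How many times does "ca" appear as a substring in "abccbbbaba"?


Searching for "ca" in "abccbbbaba"
Scanning each position:
  Position 0: "ab" => no
  Position 1: "bc" => no
  Position 2: "cc" => no
  Position 3: "cb" => no
  Position 4: "bb" => no
  Position 5: "bb" => no
  Position 6: "ba" => no
  Position 7: "ab" => no
  Position 8: "ba" => no
Total occurrences: 0

0


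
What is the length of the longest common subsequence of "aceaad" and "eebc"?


LCS of "aceaad" and "eebc"
DP table:
           e    e    b    c
      0    0    0    0    0
  a   0    0    0    0    0
  c   0    0    0    0    1
  e   0    1    1    1    1
  a   0    1    1    1    1
  a   0    1    1    1    1
  d   0    1    1    1    1
LCS length = dp[6][4] = 1

1


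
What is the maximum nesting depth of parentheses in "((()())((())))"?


Input: "((()())((())))"
Tracking depth:
  Position 0 '(': depth becomes 1
  Position 1 '(': depth becomes 2
  Position 2 '(': depth becomes 3
  Position 3 ')': depth becomes 2
  Position 4 '(': depth becomes 3
  Position 5 ')': depth becomes 2
  Position 6 ')': depth becomes 1
  Position 7 '(': depth becomes 2
  Position 8 '(': depth becomes 3
  Position 9 '(': depth becomes 4
  Position 10 ')': depth becomes 3
  Position 11 ')': depth becomes 2
  Position 12 ')': depth becomes 1
  Position 13 ')': depth becomes 0
Maximum depth reached: 4

4


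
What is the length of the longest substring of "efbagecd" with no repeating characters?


Input: "efbagecd"
Sliding window (track last position of each char):
  Position 0 ('e'): window [0,0] length 1 -- new best
  Position 1 ('f'): window [0,1] length 2 -- new best
  Position 2 ('b'): window [0,2] length 3 -- new best
  Position 3 ('a'): window [0,3] length 4 -- new best
  Position 4 ('g'): window [0,4] length 5 -- new best
  Position 5 ('e'): repeat (last at 0), move window start to 1
  Position 5 ('e'): window [1,5] length 5
  Position 6 ('c'): window [1,6] length 6 -- new best
  Position 7 ('d'): window [1,7] length 7 -- new best
Longest substring with no repeats: "fbagecd" with length 7

7


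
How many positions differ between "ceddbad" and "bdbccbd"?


Comparing "ceddbad" and "bdbccbd" position by position:
  Position 0: 'c' vs 'b' => DIFFER
  Position 1: 'e' vs 'd' => DIFFER
  Position 2: 'd' vs 'b' => DIFFER
  Position 3: 'd' vs 'c' => DIFFER
  Position 4: 'b' vs 'c' => DIFFER
  Position 5: 'a' vs 'b' => DIFFER
  Position 6: 'd' vs 'd' => same
Positions that differ: 6

6


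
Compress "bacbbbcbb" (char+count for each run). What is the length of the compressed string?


Input: bacbbbcbb
Runs:
  'b' x 1 => "b1"
  'a' x 1 => "a1"
  'c' x 1 => "c1"
  'b' x 3 => "b3"
  'c' x 1 => "c1"
  'b' x 2 => "b2"
Compressed: "b1a1c1b3c1b2"
Compressed length: 12

12


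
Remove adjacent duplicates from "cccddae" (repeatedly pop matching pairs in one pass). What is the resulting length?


Input: cccddae
Stack-based adjacent duplicate removal:
  Read 'c': push. Stack: c
  Read 'c': matches stack top 'c' => pop. Stack: (empty)
  Read 'c': push. Stack: c
  Read 'd': push. Stack: cd
  Read 'd': matches stack top 'd' => pop. Stack: c
  Read 'a': push. Stack: ca
  Read 'e': push. Stack: cae
Final stack: "cae" (length 3)

3


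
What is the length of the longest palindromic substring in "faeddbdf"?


Input: "faeddbdf"
Checking substrings for palindromes:
  [4:7] "dbd" (len 3) => palindrome
  [3:5] "dd" (len 2) => palindrome
Longest palindromic substring: "dbd" with length 3

3


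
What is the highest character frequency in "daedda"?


Input: daedda
Character counts:
  'a': 2
  'd': 3
  'e': 1
Maximum frequency: 3

3


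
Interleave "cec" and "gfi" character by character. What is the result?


Interleaving "cec" and "gfi":
  Position 0: 'c' from first, 'g' from second => "cg"
  Position 1: 'e' from first, 'f' from second => "ef"
  Position 2: 'c' from first, 'i' from second => "ci"
Result: cgefci

cgefci


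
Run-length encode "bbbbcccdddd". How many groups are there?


Input: bbbbcccdddd
Scanning for consecutive runs:
  Group 1: 'b' x 4 (positions 0-3)
  Group 2: 'c' x 3 (positions 4-6)
  Group 3: 'd' x 4 (positions 7-10)
Total groups: 3

3


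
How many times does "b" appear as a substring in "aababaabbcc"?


Searching for "b" in "aababaabbcc"
Scanning each position:
  Position 0: "a" => no
  Position 1: "a" => no
  Position 2: "b" => MATCH
  Position 3: "a" => no
  Position 4: "b" => MATCH
  Position 5: "a" => no
  Position 6: "a" => no
  Position 7: "b" => MATCH
  Position 8: "b" => MATCH
  Position 9: "c" => no
  Position 10: "c" => no
Total occurrences: 4

4


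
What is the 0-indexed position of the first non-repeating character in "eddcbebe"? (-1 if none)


Input: eddcbebe
Character frequencies:
  'b': 2
  'c': 1
  'd': 2
  'e': 3
Scanning left to right for freq == 1:
  Position 0 ('e'): freq=3, skip
  Position 1 ('d'): freq=2, skip
  Position 2 ('d'): freq=2, skip
  Position 3 ('c'): unique! => answer = 3

3


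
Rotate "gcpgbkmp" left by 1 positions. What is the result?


Input: "gcpgbkmp", rotate left by 1
First 1 characters: "g"
Remaining characters: "cpgbkmp"
Concatenate remaining + first: "cpgbkmp" + "g" = "cpgbkmpg"

cpgbkmpg


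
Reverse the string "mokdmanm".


Input: mokdmanm
Reading characters right to left:
  Position 7: 'm'
  Position 6: 'n'
  Position 5: 'a'
  Position 4: 'm'
  Position 3: 'd'
  Position 2: 'k'
  Position 1: 'o'
  Position 0: 'm'
Reversed: mnamdkom

mnamdkom


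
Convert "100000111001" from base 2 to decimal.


Input: "100000111001" in base 2
Positional expansion:
  Digit '1' (value 1) x 2^11 = 2048
  Digit '0' (value 0) x 2^10 = 0
  Digit '0' (value 0) x 2^9 = 0
  Digit '0' (value 0) x 2^8 = 0
  Digit '0' (value 0) x 2^7 = 0
  Digit '0' (value 0) x 2^6 = 0
  Digit '1' (value 1) x 2^5 = 32
  Digit '1' (value 1) x 2^4 = 16
  Digit '1' (value 1) x 2^3 = 8
  Digit '0' (value 0) x 2^2 = 0
  Digit '0' (value 0) x 2^1 = 0
  Digit '1' (value 1) x 2^0 = 1
Sum = 2105

2105


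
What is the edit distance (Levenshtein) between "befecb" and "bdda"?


Computing edit distance: "befecb" -> "bdda"
DP table:
           b    d    d    a
      0    1    2    3    4
  b   1    0    1    2    3
  e   2    1    1    2    3
  f   3    2    2    2    3
  e   4    3    3    3    3
  c   5    4    4    4    4
  b   6    5    5    5    5
Edit distance = dp[6][4] = 5

5


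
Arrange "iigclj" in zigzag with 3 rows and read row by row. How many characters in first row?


Zigzag "iigclj" into 3 rows:
Placing characters:
  'i' => row 0
  'i' => row 1
  'g' => row 2
  'c' => row 1
  'l' => row 0
  'j' => row 1
Rows:
  Row 0: "il"
  Row 1: "icj"
  Row 2: "g"
First row length: 2

2


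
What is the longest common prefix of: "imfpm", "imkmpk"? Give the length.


Words: imfpm, imkmpk
  Position 0: all 'i' => match
  Position 1: all 'm' => match
  Position 2: ('f', 'k') => mismatch, stop
LCP = "im" (length 2)

2


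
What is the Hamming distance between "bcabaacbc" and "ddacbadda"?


Comparing "bcabaacbc" and "ddacbadda" position by position:
  Position 0: 'b' vs 'd' => differ
  Position 1: 'c' vs 'd' => differ
  Position 2: 'a' vs 'a' => same
  Position 3: 'b' vs 'c' => differ
  Position 4: 'a' vs 'b' => differ
  Position 5: 'a' vs 'a' => same
  Position 6: 'c' vs 'd' => differ
  Position 7: 'b' vs 'd' => differ
  Position 8: 'c' vs 'a' => differ
Total differences (Hamming distance): 7

7


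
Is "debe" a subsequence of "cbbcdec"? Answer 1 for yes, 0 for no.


Check if "debe" is a subsequence of "cbbcdec"
Greedy scan:
  Position 0 ('c'): no match needed
  Position 1 ('b'): no match needed
  Position 2 ('b'): no match needed
  Position 3 ('c'): no match needed
  Position 4 ('d'): matches sub[0] = 'd'
  Position 5 ('e'): matches sub[1] = 'e'
  Position 6 ('c'): no match needed
Only matched 2/4 characters => not a subsequence

0


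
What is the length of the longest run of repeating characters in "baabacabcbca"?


Input: "baabacabcbca"
Scanning for longest run:
  Position 1 ('a'): new char, reset run to 1
  Position 2 ('a'): continues run of 'a', length=2
  Position 3 ('b'): new char, reset run to 1
  Position 4 ('a'): new char, reset run to 1
  Position 5 ('c'): new char, reset run to 1
  Position 6 ('a'): new char, reset run to 1
  Position 7 ('b'): new char, reset run to 1
  Position 8 ('c'): new char, reset run to 1
  Position 9 ('b'): new char, reset run to 1
  Position 10 ('c'): new char, reset run to 1
  Position 11 ('a'): new char, reset run to 1
Longest run: 'a' with length 2

2


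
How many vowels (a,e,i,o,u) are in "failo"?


Input: failo
Checking each character:
  'f' at position 0: consonant
  'a' at position 1: vowel (running total: 1)
  'i' at position 2: vowel (running total: 2)
  'l' at position 3: consonant
  'o' at position 4: vowel (running total: 3)
Total vowels: 3

3


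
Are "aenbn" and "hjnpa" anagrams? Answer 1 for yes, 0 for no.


Strings: "aenbn", "hjnpa"
Sorted first:  abenn
Sorted second: ahjnp
Differ at position 1: 'b' vs 'h' => not anagrams

0


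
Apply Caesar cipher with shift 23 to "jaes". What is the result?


Caesar cipher: shift "jaes" by 23
  'j' (pos 9) + 23 = pos 6 = 'g'
  'a' (pos 0) + 23 = pos 23 = 'x'
  'e' (pos 4) + 23 = pos 1 = 'b'
  's' (pos 18) + 23 = pos 15 = 'p'
Result: gxbp

gxbp


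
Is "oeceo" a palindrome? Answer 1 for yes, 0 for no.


Input: oeceo
Reversed: oeceo
  Compare pos 0 ('o') with pos 4 ('o'): match
  Compare pos 1 ('e') with pos 3 ('e'): match
Result: palindrome

1


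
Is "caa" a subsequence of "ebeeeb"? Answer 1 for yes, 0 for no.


Check if "caa" is a subsequence of "ebeeeb"
Greedy scan:
  Position 0 ('e'): no match needed
  Position 1 ('b'): no match needed
  Position 2 ('e'): no match needed
  Position 3 ('e'): no match needed
  Position 4 ('e'): no match needed
  Position 5 ('b'): no match needed
Only matched 0/3 characters => not a subsequence

0


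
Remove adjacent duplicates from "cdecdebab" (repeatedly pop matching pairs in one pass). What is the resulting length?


Input: cdecdebab
Stack-based adjacent duplicate removal:
  Read 'c': push. Stack: c
  Read 'd': push. Stack: cd
  Read 'e': push. Stack: cde
  Read 'c': push. Stack: cdec
  Read 'd': push. Stack: cdecd
  Read 'e': push. Stack: cdecde
  Read 'b': push. Stack: cdecdeb
  Read 'a': push. Stack: cdecdeba
  Read 'b': push. Stack: cdecdebab
Final stack: "cdecdebab" (length 9)

9


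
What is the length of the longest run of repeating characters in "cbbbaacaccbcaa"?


Input: "cbbbaacaccbcaa"
Scanning for longest run:
  Position 1 ('b'): new char, reset run to 1
  Position 2 ('b'): continues run of 'b', length=2
  Position 3 ('b'): continues run of 'b', length=3
  Position 4 ('a'): new char, reset run to 1
  Position 5 ('a'): continues run of 'a', length=2
  Position 6 ('c'): new char, reset run to 1
  Position 7 ('a'): new char, reset run to 1
  Position 8 ('c'): new char, reset run to 1
  Position 9 ('c'): continues run of 'c', length=2
  Position 10 ('b'): new char, reset run to 1
  Position 11 ('c'): new char, reset run to 1
  Position 12 ('a'): new char, reset run to 1
  Position 13 ('a'): continues run of 'a', length=2
Longest run: 'b' with length 3

3


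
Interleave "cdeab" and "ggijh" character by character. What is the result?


Interleaving "cdeab" and "ggijh":
  Position 0: 'c' from first, 'g' from second => "cg"
  Position 1: 'd' from first, 'g' from second => "dg"
  Position 2: 'e' from first, 'i' from second => "ei"
  Position 3: 'a' from first, 'j' from second => "aj"
  Position 4: 'b' from first, 'h' from second => "bh"
Result: cgdgeiajbh

cgdgeiajbh


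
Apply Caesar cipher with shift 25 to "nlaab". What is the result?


Caesar cipher: shift "nlaab" by 25
  'n' (pos 13) + 25 = pos 12 = 'm'
  'l' (pos 11) + 25 = pos 10 = 'k'
  'a' (pos 0) + 25 = pos 25 = 'z'
  'a' (pos 0) + 25 = pos 25 = 'z'
  'b' (pos 1) + 25 = pos 0 = 'a'
Result: mkzza

mkzza


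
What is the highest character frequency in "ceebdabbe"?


Input: ceebdabbe
Character counts:
  'a': 1
  'b': 3
  'c': 1
  'd': 1
  'e': 3
Maximum frequency: 3

3


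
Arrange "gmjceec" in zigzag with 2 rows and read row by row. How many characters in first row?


Zigzag "gmjceec" into 2 rows:
Placing characters:
  'g' => row 0
  'm' => row 1
  'j' => row 0
  'c' => row 1
  'e' => row 0
  'e' => row 1
  'c' => row 0
Rows:
  Row 0: "gjec"
  Row 1: "mce"
First row length: 4

4


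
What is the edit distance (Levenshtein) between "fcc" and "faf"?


Computing edit distance: "fcc" -> "faf"
DP table:
           f    a    f
      0    1    2    3
  f   1    0    1    2
  c   2    1    1    2
  c   3    2    2    2
Edit distance = dp[3][3] = 2

2


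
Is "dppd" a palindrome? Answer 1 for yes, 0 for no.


Input: dppd
Reversed: dppd
  Compare pos 0 ('d') with pos 3 ('d'): match
  Compare pos 1 ('p') with pos 2 ('p'): match
Result: palindrome

1


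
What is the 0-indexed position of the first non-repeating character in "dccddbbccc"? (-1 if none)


Input: dccddbbccc
Character frequencies:
  'b': 2
  'c': 5
  'd': 3
Scanning left to right for freq == 1:
  Position 0 ('d'): freq=3, skip
  Position 1 ('c'): freq=5, skip
  Position 2 ('c'): freq=5, skip
  Position 3 ('d'): freq=3, skip
  Position 4 ('d'): freq=3, skip
  Position 5 ('b'): freq=2, skip
  Position 6 ('b'): freq=2, skip
  Position 7 ('c'): freq=5, skip
  Position 8 ('c'): freq=5, skip
  Position 9 ('c'): freq=5, skip
  No unique character found => answer = -1

-1


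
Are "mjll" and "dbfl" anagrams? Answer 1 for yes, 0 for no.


Strings: "mjll", "dbfl"
Sorted first:  jllm
Sorted second: bdfl
Differ at position 0: 'j' vs 'b' => not anagrams

0


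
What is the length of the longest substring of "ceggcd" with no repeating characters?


Input: "ceggcd"
Sliding window (track last position of each char):
  Position 0 ('c'): window [0,0] length 1 -- new best
  Position 1 ('e'): window [0,1] length 2 -- new best
  Position 2 ('g'): window [0,2] length 3 -- new best
  Position 3 ('g'): repeat (last at 2), move window start to 3
  Position 3 ('g'): window [3,3] length 1
  Position 4 ('c'): window [3,4] length 2
  Position 5 ('d'): window [3,5] length 3
Longest substring with no repeats: "ceg" with length 3

3


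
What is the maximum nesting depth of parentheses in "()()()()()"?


Input: "()()()()()"
Tracking depth:
  Position 0 '(': depth becomes 1
  Position 1 ')': depth becomes 0
  Position 2 '(': depth becomes 1
  Position 3 ')': depth becomes 0
  Position 4 '(': depth becomes 1
  Position 5 ')': depth becomes 0
  Position 6 '(': depth becomes 1
  Position 7 ')': depth becomes 0
  Position 8 '(': depth becomes 1
  Position 9 ')': depth becomes 0
Maximum depth reached: 1

1


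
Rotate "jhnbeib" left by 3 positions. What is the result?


Input: "jhnbeib", rotate left by 3
First 3 characters: "jhn"
Remaining characters: "beib"
Concatenate remaining + first: "beib" + "jhn" = "beibjhn"

beibjhn
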